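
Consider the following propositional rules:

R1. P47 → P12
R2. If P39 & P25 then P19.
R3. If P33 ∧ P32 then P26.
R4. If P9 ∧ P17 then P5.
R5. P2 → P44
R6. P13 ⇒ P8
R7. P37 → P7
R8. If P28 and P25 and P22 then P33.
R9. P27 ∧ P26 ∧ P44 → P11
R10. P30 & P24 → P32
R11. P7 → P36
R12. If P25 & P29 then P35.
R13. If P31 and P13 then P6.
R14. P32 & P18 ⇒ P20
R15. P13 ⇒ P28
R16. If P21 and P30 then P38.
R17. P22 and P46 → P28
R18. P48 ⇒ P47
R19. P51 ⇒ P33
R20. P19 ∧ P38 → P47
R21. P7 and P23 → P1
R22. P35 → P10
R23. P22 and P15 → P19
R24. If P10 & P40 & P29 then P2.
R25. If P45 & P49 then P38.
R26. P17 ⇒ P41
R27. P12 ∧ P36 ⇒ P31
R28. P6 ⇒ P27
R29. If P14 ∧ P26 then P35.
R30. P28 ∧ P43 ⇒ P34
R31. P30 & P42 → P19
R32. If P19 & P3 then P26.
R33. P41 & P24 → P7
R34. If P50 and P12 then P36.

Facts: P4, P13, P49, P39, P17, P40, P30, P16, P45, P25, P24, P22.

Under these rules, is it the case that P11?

Forward chaining from the given facts derives: P19, P8, P32, P28, P38, P41, P7, P33, P36, P47, P12, P26, P31, P6, P27.
The only rule concluding P11 is R9, which needs P44; that is never established.

No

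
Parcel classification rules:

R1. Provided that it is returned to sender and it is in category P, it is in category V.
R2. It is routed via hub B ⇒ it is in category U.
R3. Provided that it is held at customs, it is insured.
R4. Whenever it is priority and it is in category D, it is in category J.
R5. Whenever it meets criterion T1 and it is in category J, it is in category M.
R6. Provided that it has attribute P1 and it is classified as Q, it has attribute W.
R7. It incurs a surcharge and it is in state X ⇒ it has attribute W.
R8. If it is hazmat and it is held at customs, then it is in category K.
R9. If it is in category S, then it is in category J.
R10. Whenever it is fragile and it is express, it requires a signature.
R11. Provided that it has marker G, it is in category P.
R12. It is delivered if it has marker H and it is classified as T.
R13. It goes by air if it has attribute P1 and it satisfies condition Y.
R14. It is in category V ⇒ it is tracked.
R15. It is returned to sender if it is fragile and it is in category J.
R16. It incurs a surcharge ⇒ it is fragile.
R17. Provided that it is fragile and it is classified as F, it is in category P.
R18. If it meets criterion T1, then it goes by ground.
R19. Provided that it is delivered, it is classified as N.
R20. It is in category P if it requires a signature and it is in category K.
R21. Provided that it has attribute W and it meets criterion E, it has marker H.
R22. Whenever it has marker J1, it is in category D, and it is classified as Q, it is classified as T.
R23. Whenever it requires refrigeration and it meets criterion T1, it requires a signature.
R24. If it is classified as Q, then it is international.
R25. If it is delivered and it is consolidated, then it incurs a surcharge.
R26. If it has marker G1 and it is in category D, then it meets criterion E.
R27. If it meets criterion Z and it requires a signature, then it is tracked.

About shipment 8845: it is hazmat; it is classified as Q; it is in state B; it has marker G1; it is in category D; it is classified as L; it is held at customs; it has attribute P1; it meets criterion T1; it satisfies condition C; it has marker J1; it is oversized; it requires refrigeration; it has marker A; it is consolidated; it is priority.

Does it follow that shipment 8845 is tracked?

Yes

By R4 (it is priority, it is in category D): it is in category J.
By R6 (it has attribute P1, it is classified as Q): it has attribute W.
By R8 (it is hazmat, it is held at customs): it is in category K.
By R22 (it has marker J1, it is in category D, it is classified as Q): it is classified as T.
By R23 (it requires refrigeration, it meets criterion T1): it requires a signature.
By R26 (it has marker G1, it is in category D): it meets criterion E.
By R20 (it requires a signature, it is in category K): it is in category P.
By R21 (it has attribute W, it meets criterion E): it has marker H.
By R12 (it has marker H, it is classified as T): it is delivered.
By R25 (it is delivered, it is consolidated): it incurs a surcharge.
By R16 (it incurs a surcharge): it is fragile.
By R15 (it is fragile, it is in category J): it is returned to sender.
By R1 (it is returned to sender, it is in category P): it is in category V.
By R14 (it is in category V): it is tracked.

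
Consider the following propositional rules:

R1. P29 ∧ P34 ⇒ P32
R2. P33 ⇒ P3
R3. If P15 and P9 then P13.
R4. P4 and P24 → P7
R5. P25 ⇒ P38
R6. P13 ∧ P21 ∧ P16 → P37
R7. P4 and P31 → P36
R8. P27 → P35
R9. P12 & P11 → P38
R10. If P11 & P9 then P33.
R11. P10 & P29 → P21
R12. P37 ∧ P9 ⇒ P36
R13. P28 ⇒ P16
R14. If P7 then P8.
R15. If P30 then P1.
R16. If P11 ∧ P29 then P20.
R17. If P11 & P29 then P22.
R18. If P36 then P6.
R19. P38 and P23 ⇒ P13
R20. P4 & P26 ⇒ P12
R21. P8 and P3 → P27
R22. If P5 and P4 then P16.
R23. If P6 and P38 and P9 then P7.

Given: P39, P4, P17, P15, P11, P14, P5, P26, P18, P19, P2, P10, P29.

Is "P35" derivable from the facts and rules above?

No

Forward chaining from the given facts derives: P21, P20, P22, P12, P16, P38.
The only rule concluding P35 is R8, which needs P27; that is never established.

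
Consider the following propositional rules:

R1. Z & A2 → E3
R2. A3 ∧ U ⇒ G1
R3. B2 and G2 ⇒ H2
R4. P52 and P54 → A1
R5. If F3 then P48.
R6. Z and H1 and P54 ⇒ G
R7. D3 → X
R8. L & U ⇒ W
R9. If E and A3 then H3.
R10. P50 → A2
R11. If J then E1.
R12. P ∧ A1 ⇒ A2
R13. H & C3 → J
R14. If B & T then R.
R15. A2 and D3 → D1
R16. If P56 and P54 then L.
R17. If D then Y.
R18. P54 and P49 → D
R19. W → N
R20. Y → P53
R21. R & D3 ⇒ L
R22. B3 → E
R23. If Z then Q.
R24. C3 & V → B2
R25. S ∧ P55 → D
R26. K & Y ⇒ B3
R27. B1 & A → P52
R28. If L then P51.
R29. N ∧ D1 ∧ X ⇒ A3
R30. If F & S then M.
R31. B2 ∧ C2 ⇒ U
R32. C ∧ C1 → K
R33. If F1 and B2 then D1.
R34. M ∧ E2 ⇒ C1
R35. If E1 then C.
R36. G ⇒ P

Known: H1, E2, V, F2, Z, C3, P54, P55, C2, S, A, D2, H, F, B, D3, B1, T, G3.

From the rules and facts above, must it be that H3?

G  (by R6: Z, H1, P54)
X  (by R7: D3)
J  (by R13: H, C3)
R  (by R14: B, T)
L  (by R21: R, D3)
B2  (by R24: C3, V)
D  (by R25: S, P55)
P52  (by R27: B1, A)
M  (by R30: F, S)
U  (by R31: B2, C2)
C1  (by R34: M, E2)
P  (by R36: G)
A1  (by R4: P52, P54)
W  (by R8: L, U)
E1  (by R11: J)
A2  (by R12: P, A1)
D1  (by R15: A2, D3)
Y  (by R17: D)
N  (by R19: W)
A3  (by R29: N, D1, X)
C  (by R35: E1)
K  (by R32: C, C1)
B3  (by R26: K, Y)
E  (by R22: B3)
H3  (by R9: E, A3)

Yes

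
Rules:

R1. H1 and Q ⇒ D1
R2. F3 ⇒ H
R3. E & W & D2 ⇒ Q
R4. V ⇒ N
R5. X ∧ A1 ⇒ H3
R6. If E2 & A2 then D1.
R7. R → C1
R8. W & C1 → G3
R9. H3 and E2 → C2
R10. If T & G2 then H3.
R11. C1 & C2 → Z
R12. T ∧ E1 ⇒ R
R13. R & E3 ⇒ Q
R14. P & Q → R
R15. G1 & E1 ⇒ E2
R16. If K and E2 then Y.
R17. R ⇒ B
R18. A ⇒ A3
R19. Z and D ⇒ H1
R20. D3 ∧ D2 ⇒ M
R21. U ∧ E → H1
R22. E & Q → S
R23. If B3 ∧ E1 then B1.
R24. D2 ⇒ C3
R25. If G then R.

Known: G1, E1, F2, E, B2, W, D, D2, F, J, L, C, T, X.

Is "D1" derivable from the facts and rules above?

No

Forward chaining from the given facts derives: Q, R, E2, B, S, C3, C1, G3.
Rules concluding D1: R1 needs H1; R6 needs A2 — none of these are established.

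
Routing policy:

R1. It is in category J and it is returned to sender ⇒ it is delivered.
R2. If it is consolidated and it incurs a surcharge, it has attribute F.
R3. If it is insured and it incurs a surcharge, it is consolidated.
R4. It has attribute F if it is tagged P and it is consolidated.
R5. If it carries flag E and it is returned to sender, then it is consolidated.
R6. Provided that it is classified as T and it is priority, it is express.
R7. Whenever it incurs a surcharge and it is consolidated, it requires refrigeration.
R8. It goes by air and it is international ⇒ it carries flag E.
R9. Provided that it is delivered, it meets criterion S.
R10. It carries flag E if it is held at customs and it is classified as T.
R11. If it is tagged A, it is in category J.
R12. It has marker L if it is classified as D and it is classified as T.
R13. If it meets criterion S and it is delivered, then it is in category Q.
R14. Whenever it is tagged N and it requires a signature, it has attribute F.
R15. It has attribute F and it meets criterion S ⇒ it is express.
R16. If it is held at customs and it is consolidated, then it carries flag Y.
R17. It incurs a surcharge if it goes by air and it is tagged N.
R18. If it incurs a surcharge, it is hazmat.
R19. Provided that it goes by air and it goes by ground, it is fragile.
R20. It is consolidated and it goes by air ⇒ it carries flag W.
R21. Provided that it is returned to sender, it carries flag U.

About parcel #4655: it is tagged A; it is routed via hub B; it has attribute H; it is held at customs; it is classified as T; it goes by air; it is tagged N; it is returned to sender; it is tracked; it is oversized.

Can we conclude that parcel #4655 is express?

Yes

By R10 (it is held at customs, it is classified as T): it carries flag E.
By R11 (it is tagged A): it is in category J.
By R17 (it goes by air, it is tagged N): it incurs a surcharge.
By R1 (it is in category J, it is returned to sender): it is delivered.
By R5 (it carries flag E, it is returned to sender): it is consolidated.
By R9 (it is delivered): it meets criterion S.
By R2 (it is consolidated, it incurs a surcharge): it has attribute F.
By R15 (it has attribute F, it meets criterion S): it is express.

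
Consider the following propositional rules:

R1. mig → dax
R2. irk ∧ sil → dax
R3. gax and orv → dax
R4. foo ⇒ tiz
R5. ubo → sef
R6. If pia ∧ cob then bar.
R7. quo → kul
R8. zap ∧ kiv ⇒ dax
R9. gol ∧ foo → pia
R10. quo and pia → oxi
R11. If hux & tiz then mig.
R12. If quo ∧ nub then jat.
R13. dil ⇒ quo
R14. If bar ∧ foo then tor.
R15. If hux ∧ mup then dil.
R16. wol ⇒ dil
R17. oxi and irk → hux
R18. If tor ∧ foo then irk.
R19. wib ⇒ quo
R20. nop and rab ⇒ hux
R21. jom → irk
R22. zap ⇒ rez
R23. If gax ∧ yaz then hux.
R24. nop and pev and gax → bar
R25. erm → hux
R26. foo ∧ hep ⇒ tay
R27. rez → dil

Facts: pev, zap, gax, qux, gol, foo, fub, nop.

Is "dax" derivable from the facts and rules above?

Yes

tiz  (by R4: foo)
pia  (by R9: gol, foo)
rez  (by R22: zap)
bar  (by R24: nop, pev, gax)
dil  (by R27: rez)
quo  (by R13: dil)
tor  (by R14: bar, foo)
irk  (by R18: tor, foo)
oxi  (by R10: quo, pia)
hux  (by R17: oxi, irk)
mig  (by R11: hux, tiz)
dax  (by R1: mig)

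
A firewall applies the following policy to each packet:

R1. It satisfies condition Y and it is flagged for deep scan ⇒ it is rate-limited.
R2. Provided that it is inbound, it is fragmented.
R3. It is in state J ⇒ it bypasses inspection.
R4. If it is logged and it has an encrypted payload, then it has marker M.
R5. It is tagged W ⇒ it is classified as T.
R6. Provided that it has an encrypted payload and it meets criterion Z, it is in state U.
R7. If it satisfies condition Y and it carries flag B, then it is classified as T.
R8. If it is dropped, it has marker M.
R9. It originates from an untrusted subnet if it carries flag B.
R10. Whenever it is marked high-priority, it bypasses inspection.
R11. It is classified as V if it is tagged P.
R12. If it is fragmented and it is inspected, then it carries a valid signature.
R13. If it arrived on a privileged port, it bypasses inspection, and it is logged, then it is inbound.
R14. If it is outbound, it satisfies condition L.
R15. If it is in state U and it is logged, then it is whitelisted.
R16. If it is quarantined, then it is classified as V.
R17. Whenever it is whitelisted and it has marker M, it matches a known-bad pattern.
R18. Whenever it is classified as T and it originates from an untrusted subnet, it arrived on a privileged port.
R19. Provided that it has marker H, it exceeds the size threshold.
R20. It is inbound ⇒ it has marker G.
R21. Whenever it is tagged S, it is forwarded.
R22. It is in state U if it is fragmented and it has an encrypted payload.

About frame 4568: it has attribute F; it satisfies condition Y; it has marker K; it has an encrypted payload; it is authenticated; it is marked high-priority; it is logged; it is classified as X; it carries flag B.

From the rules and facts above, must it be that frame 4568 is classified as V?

No

Forward chaining from the given facts derives: has marker M, is classified as T, originates from an untrusted subnet, bypasses inspection, arrived on a privileged port, is inbound, has marker G, is fragmented, is in state U, is whitelisted, matches a known-bad pattern.
Rules concluding "it is classified as V": R11 needs "it is tagged P"; R16 needs "it is quarantined" — none of these are established.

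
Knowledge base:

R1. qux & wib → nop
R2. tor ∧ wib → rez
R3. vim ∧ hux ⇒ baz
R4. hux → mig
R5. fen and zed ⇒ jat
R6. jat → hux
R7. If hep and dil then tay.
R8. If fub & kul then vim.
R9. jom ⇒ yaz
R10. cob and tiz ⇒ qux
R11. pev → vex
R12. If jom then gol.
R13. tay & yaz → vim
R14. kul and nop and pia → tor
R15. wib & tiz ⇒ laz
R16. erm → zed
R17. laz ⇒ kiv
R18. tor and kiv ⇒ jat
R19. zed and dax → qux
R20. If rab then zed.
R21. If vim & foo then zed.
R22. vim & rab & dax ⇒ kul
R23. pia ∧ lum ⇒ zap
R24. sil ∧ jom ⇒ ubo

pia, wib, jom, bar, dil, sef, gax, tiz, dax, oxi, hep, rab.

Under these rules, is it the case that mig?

Yes

tay  (by R7: hep, dil)
yaz  (by R9: jom)
vim  (by R13: tay, yaz)
laz  (by R15: wib, tiz)
kiv  (by R17: laz)
zed  (by R20: rab)
kul  (by R22: vim, rab, dax)
qux  (by R19: zed, dax)
nop  (by R1: qux, wib)
tor  (by R14: kul, nop, pia)
jat  (by R18: tor, kiv)
hux  (by R6: jat)
mig  (by R4: hux)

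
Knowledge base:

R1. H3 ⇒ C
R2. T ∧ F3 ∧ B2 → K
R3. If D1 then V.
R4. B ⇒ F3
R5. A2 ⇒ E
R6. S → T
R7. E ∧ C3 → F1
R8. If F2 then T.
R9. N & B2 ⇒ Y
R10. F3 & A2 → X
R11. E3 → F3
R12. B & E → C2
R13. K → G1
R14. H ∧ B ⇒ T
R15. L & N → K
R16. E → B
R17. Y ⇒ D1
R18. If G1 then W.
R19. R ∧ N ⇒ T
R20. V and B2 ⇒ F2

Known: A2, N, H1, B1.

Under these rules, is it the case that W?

No

Forward chaining from the given facts derives: E, B, F3, X, C2.
The only rule concluding W is R18, which needs G1; that is never established.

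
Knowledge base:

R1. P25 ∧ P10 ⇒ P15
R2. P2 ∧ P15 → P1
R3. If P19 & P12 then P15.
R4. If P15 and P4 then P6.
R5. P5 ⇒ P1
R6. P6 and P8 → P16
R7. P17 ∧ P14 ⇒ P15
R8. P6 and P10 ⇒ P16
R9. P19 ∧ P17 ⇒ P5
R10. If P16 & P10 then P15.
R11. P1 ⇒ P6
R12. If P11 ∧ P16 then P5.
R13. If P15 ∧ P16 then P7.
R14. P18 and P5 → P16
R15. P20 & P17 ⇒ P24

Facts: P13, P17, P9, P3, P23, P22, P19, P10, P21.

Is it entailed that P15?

Yes

P5  (by R9: P19, P17)
P1  (by R5: P5)
P6  (by R11: P1)
P16  (by R8: P6, P10)
P15  (by R10: P16, P10)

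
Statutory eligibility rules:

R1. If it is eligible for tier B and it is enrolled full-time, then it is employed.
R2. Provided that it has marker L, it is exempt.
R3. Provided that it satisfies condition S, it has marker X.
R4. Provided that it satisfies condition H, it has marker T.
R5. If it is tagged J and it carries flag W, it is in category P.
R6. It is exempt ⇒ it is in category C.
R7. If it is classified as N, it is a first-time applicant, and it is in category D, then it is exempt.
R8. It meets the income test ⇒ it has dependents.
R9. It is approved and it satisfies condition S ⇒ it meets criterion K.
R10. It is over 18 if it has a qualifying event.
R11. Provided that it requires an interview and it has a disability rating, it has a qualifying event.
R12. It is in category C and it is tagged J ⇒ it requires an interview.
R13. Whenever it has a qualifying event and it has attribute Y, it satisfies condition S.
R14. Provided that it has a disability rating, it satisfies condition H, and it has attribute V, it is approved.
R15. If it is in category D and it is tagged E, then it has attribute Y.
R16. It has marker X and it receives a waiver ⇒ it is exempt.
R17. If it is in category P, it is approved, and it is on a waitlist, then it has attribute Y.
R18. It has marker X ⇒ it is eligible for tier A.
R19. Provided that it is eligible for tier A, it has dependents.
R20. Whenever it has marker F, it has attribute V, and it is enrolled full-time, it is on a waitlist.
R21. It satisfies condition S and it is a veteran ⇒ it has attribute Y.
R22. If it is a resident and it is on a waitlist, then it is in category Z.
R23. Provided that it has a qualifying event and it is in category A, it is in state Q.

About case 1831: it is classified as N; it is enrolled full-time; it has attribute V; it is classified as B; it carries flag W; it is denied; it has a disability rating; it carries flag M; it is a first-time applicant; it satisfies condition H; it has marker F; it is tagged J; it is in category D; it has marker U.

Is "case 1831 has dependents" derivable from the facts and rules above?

Yes

By R5 (it is tagged J, it carries flag W): it is in category P.
By R7 (it is classified as N, it is a first-time applicant, it is in category D): it is exempt.
By R14 (it has a disability rating, it satisfies condition H, it has attribute V): it is approved.
By R20 (it has marker F, it has attribute V, it is enrolled full-time): it is on a waitlist.
By R6 (it is exempt): it is in category C.
By R12 (it is in category C, it is tagged J): it requires an interview.
By R17 (it is in category P, it is approved, it is on a waitlist): it has attribute Y.
By R11 (it requires an interview, it has a disability rating): it has a qualifying event.
By R13 (it has a qualifying event, it has attribute Y): it satisfies condition S.
By R3 (it satisfies condition S): it has marker X.
By R18 (it has marker X): it is eligible for tier A.
By R19 (it is eligible for tier A): it has dependents.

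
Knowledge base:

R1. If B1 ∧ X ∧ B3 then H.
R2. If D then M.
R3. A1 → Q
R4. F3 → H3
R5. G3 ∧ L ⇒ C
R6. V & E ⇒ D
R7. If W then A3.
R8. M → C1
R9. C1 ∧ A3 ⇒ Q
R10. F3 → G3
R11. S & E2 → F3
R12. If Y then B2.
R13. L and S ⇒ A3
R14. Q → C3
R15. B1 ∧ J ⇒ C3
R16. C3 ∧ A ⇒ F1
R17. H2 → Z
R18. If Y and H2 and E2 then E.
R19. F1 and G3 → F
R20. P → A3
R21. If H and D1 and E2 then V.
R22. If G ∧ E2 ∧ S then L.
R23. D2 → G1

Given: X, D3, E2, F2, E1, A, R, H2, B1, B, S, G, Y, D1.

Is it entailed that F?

Forward chaining from the given facts derives: F3, B2, Z, E, L, H3, G3, A3, C.
The only rule concluding F is R19, which needs F1; that is never established.

No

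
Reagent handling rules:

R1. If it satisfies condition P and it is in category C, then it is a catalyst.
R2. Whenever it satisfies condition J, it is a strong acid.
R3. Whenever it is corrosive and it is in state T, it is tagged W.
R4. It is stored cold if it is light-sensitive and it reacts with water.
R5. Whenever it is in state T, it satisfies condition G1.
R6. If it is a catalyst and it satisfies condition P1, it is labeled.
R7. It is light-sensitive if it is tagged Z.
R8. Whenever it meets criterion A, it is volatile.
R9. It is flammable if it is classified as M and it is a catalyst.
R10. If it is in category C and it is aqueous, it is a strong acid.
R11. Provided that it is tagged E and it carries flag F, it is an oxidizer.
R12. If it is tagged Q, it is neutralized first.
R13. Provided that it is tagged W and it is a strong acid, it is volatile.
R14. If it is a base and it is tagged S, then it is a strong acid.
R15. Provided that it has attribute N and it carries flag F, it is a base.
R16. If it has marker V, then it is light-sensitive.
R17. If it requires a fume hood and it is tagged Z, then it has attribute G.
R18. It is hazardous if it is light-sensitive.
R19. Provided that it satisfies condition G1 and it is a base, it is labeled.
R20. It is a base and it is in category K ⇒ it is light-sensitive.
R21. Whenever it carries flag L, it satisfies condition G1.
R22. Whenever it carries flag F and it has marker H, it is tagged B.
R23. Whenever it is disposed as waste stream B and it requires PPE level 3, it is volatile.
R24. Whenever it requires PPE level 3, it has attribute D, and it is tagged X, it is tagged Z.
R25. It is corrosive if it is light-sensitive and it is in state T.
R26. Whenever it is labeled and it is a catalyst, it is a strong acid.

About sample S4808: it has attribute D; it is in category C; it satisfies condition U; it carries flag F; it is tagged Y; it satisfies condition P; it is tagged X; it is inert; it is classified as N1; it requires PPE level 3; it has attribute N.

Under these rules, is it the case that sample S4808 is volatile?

Forward chaining from the given facts derives: is a catalyst, is a base, is tagged Z, is light-sensitive, is hazardous.
Rules concluding "it is volatile": R8 needs "it meets criterion A"; R13 needs "it is tagged W"; R23 needs "it is disposed as waste stream B" — none of these are established.

No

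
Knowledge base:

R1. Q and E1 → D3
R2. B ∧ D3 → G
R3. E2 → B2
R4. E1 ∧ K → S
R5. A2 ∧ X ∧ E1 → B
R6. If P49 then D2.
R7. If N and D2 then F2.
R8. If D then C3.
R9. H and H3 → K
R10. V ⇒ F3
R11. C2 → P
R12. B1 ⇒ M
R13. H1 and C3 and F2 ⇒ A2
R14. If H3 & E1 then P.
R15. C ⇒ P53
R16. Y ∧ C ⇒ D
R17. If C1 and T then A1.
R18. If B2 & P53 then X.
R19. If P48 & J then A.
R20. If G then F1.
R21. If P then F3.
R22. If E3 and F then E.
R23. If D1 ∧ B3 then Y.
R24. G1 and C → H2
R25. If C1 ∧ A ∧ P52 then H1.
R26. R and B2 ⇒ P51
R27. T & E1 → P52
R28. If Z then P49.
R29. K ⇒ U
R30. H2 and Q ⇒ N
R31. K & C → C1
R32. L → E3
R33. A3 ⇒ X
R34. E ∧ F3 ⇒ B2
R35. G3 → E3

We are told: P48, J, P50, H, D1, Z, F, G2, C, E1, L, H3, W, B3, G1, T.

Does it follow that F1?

Forward chaining from the given facts derives: K, P, P53, A, F3, Y, H2, P52, P49, U, C1, E3, S, D2, D, A1, E, H1, B2, C3, X.
The only rule concluding F1 is R20, which needs G; that is never established.

No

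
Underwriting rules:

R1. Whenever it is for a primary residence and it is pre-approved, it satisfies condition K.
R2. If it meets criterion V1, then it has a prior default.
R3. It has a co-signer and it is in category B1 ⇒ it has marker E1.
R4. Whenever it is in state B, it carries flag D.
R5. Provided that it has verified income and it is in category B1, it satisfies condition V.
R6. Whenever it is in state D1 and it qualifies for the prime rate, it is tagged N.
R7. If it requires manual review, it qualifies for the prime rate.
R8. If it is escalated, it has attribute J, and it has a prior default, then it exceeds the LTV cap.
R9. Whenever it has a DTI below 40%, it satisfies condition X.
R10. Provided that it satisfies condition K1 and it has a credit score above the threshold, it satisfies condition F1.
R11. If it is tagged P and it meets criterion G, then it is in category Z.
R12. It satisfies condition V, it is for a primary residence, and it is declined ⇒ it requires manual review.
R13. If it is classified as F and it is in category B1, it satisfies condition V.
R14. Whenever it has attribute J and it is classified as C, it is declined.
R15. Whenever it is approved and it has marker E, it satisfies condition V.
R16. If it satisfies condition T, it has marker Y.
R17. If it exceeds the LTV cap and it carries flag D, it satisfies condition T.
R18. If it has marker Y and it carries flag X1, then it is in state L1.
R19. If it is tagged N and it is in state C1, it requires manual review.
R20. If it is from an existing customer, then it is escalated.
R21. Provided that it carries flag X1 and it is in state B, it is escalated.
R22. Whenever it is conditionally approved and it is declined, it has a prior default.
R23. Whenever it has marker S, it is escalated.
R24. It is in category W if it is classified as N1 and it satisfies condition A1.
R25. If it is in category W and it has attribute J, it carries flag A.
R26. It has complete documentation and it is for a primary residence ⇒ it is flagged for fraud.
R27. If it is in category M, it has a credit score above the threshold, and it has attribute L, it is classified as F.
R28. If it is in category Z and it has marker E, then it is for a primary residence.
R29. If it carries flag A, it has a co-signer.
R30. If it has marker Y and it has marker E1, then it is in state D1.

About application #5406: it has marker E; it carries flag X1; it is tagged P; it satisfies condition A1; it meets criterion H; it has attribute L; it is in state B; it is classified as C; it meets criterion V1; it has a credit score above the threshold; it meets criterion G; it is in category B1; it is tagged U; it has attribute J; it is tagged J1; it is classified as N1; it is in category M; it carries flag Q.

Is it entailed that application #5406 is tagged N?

By R2 (it meets criterion V1): it has a prior default.
By R4 (it is in state B): it carries flag D.
By R11 (it is tagged P, it meets criterion G): it is in category Z.
By R14 (it has attribute J, it is classified as C): it is declined.
By R21 (it carries flag X1, it is in state B): it is escalated.
By R24 (it is classified as N1, it satisfies condition A1): it is in category W.
By R25 (it is in category W, it has attribute J): it carries flag A.
By R27 (it is in category M, it has a credit score above the threshold, it has attribute L): it is classified as F.
By R28 (it is in category Z, it has marker E): it is for a primary residence.
By R29 (it carries flag A): it has a co-signer.
By R3 (it has a co-signer, it is in category B1): it has marker E1.
By R8 (it is escalated, it has attribute J, it has a prior default): it exceeds the LTV cap.
By R13 (it is classified as F, it is in category B1): it satisfies condition V.
By R17 (it exceeds the LTV cap, it carries flag D): it satisfies condition T.
By R12 (it satisfies condition V, it is for a primary residence, it is declined): it requires manual review.
By R16 (it satisfies condition T): it has marker Y.
By R30 (it has marker Y, it has marker E1): it is in state D1.
By R7 (it requires manual review): it qualifies for the prime rate.
By R6 (it is in state D1, it qualifies for the prime rate): it is tagged N.

Yes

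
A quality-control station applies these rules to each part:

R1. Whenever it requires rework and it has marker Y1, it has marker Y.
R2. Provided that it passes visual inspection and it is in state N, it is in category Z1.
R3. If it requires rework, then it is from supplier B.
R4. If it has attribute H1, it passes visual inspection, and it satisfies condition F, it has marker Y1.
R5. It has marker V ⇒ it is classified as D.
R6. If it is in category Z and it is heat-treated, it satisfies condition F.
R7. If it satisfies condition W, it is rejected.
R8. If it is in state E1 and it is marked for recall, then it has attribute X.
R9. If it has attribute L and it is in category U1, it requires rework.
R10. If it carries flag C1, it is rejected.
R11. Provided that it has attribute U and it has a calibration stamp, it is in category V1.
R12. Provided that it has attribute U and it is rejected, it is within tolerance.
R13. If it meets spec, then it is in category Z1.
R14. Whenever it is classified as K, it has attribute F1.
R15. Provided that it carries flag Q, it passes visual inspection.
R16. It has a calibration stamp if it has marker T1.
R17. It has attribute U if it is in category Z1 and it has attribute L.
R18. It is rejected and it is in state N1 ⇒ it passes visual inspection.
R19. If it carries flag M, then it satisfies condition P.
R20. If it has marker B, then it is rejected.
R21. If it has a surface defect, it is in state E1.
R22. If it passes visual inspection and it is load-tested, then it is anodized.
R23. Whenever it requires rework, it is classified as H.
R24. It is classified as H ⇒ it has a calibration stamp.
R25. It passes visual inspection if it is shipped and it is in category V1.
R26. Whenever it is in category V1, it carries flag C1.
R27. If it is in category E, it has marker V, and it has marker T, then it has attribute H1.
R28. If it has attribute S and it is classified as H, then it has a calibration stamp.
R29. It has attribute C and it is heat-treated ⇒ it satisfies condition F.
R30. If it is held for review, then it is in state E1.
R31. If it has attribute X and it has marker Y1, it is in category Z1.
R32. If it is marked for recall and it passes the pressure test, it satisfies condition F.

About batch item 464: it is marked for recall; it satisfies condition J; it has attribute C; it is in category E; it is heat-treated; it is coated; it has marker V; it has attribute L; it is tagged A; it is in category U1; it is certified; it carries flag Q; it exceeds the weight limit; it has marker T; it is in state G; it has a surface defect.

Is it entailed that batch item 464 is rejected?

By R9 (it has attribute L, it is in category U1): it requires rework.
By R15 (it carries flag Q): it passes visual inspection.
By R21 (it has a surface defect): it is in state E1.
By R23 (it requires rework): it is classified as H.
By R24 (it is classified as H): it has a calibration stamp.
By R27 (it is in category E, it has marker V, it has marker T): it has attribute H1.
By R29 (it has attribute C, it is heat-treated): it satisfies condition F.
By R4 (it has attribute H1, it passes visual inspection, it satisfies condition F): it has marker Y1.
By R8 (it is in state E1, it is marked for recall): it has attribute X.
By R31 (it has attribute X, it has marker Y1): it is in category Z1.
By R17 (it is in category Z1, it has attribute L): it has attribute U.
By R11 (it has attribute U, it has a calibration stamp): it is in category V1.
By R26 (it is in category V1): it carries flag C1.
By R10 (it carries flag C1): it is rejected.

Yes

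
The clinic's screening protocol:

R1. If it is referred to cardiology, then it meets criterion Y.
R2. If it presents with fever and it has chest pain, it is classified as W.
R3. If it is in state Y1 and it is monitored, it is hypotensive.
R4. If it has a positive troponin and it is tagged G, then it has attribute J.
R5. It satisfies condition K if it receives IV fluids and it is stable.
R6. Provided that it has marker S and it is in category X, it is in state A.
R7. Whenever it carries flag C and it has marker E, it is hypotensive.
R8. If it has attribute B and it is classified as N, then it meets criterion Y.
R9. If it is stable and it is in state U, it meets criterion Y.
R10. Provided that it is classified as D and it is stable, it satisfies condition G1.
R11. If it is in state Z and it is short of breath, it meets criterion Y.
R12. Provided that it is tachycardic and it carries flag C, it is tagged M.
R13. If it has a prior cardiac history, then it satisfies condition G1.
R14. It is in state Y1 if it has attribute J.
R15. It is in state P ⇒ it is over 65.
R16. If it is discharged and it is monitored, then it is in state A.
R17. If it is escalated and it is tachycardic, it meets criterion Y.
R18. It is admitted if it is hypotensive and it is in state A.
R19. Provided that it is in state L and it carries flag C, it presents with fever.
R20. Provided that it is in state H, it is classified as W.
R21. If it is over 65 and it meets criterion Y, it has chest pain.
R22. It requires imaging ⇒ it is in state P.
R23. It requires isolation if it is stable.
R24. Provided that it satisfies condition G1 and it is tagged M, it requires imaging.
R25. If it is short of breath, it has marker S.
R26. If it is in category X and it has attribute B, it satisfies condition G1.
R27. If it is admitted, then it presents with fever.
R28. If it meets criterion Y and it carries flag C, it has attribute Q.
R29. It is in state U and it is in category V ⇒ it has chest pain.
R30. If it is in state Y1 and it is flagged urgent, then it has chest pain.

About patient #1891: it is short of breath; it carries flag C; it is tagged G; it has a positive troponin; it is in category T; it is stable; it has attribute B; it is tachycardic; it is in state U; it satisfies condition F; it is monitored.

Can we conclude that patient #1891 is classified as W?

Forward chaining from the given facts derives: has attribute J, meets criterion Y, is tagged M, is in state Y1, requires isolation, has marker S, has attribute Q, is hypotensive.
Rules concluding "it is classified as W": R2 needs "it presents with fever"; R20 needs "it is in state H" — none of these are established.

No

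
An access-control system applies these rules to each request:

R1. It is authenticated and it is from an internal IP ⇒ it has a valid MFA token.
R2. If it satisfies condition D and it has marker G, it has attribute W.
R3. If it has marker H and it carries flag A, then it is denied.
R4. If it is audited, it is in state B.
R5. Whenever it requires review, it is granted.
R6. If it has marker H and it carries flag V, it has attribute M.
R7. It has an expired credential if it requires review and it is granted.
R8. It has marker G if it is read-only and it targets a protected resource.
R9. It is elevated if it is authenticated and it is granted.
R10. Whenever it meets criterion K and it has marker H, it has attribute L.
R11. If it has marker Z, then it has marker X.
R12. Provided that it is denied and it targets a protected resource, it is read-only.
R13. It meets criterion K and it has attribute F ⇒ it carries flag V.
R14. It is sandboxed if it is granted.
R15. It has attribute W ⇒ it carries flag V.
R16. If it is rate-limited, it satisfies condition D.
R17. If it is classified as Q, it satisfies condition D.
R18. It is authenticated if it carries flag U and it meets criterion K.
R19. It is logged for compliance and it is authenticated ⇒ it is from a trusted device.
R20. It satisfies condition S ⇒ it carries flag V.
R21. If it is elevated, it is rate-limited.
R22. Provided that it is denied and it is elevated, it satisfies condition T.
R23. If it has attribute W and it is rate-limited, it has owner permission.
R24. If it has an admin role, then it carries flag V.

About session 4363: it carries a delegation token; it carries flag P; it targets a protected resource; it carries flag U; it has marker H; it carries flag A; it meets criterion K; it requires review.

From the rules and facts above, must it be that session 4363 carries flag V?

Yes

By R3 (it has marker H, it carries flag A): it is denied.
By R5 (it requires review): it is granted.
By R12 (it is denied, it targets a protected resource): it is read-only.
By R18 (it carries flag U, it meets criterion K): it is authenticated.
By R8 (it is read-only, it targets a protected resource): it has marker G.
By R9 (it is authenticated, it is granted): it is elevated.
By R21 (it is elevated): it is rate-limited.
By R16 (it is rate-limited): it satisfies condition D.
By R2 (it satisfies condition D, it has marker G): it has attribute W.
By R15 (it has attribute W): it carries flag V.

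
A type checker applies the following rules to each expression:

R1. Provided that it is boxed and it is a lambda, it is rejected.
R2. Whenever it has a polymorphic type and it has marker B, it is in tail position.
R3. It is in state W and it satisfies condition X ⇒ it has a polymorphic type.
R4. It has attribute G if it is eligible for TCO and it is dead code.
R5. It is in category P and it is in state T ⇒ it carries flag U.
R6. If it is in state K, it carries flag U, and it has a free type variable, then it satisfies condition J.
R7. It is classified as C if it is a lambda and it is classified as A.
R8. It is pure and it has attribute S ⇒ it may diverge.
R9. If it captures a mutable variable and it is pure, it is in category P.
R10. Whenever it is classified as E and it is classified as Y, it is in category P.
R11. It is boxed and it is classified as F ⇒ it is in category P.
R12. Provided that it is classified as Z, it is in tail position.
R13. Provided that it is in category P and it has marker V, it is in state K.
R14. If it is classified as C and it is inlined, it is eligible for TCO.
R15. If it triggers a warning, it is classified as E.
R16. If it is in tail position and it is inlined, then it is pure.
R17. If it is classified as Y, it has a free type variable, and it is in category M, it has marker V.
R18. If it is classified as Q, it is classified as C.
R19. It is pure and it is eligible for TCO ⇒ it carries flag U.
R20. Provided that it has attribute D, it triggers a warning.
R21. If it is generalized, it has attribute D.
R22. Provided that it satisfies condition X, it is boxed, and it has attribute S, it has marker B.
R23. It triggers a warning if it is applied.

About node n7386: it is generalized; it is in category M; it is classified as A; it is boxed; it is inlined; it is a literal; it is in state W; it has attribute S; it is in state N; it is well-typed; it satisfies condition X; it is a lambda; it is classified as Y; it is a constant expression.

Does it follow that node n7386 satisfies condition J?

Forward chaining from the given facts derives: is rejected, has a polymorphic type, is classified as C, is eligible for TCO, has attribute D, has marker B, is in tail position, is pure, carries flag U, triggers a warning, may diverge, is classified as E, is in category P.
The only rule concluding "it satisfies condition J" is R6, which needs "it is in state K"; that is never established.

No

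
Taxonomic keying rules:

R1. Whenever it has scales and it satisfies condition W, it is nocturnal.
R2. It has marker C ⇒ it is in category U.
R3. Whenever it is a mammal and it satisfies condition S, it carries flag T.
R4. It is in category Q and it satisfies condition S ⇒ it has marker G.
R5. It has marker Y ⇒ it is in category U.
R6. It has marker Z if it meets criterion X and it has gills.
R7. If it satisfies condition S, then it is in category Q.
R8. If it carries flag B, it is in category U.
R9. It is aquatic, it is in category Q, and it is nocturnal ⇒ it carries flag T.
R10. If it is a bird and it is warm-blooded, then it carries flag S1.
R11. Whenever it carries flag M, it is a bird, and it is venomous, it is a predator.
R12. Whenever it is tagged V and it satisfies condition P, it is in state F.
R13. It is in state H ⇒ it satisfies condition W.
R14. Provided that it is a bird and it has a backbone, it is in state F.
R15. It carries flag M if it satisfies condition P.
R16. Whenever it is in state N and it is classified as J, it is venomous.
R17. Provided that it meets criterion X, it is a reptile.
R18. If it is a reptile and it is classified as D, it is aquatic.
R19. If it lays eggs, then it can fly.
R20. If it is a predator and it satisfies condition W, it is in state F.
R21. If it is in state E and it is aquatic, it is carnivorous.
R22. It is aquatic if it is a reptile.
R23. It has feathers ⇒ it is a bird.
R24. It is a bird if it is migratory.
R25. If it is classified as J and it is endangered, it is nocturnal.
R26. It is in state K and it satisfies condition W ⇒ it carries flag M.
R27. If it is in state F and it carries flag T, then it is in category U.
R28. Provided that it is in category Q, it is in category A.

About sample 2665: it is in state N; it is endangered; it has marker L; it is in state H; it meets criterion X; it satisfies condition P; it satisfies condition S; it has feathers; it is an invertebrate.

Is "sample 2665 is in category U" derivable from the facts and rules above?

Forward chaining from the given facts derives: is in category Q, satisfies condition W, carries flag M, is a reptile, is aquatic, is a bird, is in category A, has marker G.
Rules concluding "it is in category U": R2 needs "it has marker C"; R5 needs "it has marker Y"; R8 needs "it carries flag B"; R27 needs "it is in state F" — none of these are established.

No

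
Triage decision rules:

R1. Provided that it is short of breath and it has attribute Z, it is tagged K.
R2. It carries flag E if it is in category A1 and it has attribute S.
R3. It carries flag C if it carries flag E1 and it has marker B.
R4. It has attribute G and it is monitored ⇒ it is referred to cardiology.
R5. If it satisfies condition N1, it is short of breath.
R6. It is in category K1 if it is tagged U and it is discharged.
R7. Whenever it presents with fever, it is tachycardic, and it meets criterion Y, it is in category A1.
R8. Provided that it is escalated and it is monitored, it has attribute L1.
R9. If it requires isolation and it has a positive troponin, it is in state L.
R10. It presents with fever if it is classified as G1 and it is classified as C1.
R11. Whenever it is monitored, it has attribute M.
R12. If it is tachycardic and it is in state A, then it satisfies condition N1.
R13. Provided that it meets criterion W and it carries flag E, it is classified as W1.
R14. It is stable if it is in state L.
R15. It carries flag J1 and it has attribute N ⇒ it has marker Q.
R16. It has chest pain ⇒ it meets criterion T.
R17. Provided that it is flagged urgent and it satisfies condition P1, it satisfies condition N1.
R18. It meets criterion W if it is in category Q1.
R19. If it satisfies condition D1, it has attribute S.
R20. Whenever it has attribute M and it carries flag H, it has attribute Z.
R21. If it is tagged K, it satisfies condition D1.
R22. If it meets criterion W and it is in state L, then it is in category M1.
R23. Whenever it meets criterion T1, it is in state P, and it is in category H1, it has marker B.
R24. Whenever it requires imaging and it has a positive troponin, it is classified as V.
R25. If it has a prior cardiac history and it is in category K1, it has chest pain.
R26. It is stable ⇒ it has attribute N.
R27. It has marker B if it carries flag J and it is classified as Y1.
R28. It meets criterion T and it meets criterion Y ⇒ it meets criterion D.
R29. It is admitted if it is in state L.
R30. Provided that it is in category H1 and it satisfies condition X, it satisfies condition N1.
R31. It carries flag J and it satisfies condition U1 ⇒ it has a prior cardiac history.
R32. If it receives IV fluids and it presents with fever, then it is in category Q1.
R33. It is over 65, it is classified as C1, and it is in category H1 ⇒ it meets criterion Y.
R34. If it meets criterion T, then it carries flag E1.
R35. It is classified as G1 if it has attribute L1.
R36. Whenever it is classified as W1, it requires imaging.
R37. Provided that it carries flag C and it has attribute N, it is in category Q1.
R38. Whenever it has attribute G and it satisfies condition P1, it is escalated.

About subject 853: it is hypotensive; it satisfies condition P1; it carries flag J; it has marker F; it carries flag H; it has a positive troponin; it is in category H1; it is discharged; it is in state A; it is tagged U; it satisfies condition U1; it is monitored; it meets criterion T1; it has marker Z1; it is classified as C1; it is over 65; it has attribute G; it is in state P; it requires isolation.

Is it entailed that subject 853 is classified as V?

No

Forward chaining from the given facts derives: is referred to cardiology, is in category K1, is in state L, has attribute M, is stable, has attribute Z, has marker B, has attribute N, is admitted, has a prior cardiac history, meets criterion Y, is escalated, has attribute L1, has chest pain, is classified as G1, presents with fever, meets criterion T, meets criterion D, carries flag E1, carries flag C, is in category Q1, meets criterion W, is in category M1.
The only rule concluding "it is classified as V" is R24, which needs "it requires imaging"; that is never established.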